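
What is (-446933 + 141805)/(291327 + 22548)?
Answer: -305128/313875 ≈ -0.97213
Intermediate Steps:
(-446933 + 141805)/(291327 + 22548) = -305128/313875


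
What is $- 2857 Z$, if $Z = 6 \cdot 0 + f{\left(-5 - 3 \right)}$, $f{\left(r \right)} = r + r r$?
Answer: $-159992$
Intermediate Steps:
$f{\left(r \right)} = r + r^{2}$
$Z = 56$ ($Z = 6 \cdot 0 + \left(-5 - 3\right) \left(1 - 8\right) = 0 + \left(-5 - 3\right) \left(1 - 8\right) = 0 - 8 \left(1 - 8\right) = 0 - -56 = 0 + 56 = 56$)
$- 2857 Z = \left(-2857\right) 56 = -159992$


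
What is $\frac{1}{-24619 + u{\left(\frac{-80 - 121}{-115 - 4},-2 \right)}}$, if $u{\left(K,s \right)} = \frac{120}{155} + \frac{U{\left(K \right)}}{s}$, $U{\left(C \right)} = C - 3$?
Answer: $- \frac{3689}{90814217} \approx -4.0621 \cdot 10^{-5}$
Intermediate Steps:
$U{\left(C \right)} = -3 + C$ ($U{\left(C \right)} = C - 3 = -3 + C$)
$u{\left(K,s \right)} = \frac{24}{31} + \frac{-3 + K}{s}$ ($u{\left(K,s \right)} = \frac{120}{155} + \frac{-3 + K}{s} = 120 \cdot \frac{1}{155} + \frac{-3 + K}{s} = \frac{24}{31} + \frac{-3 + K}{s}$)
$\frac{1}{-24619 + u{\left(\frac{-80 - 121}{-115 - 4},-2 \right)}} = \frac{1}{-24619 + \frac{-3 + \frac{-80 - 121}{-115 - 4} + \frac{24}{31} \left(-2\right)}{-2}} = \frac{1}{-24619 - \frac{-3 - \frac{201}{-119} - \frac{48}{31}}{2}} = \frac{1}{-24619 - \frac{-3 - - \frac{201}{119} - \frac{48}{31}}{2}} = \frac{1}{-24619 - \frac{-3 + \frac{201}{119} - \frac{48}{31}}{2}} = \frac{1}{-24619 - - \frac{5274}{3689}} = \frac{1}{-24619 + \frac{5274}{3689}} = \frac{1}{- \frac{90814217}{3689}} = - \frac{3689}{90814217}$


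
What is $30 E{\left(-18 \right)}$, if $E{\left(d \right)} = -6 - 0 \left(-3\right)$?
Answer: $-180$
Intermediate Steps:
$E{\left(d \right)} = -6$ ($E{\left(d \right)} = -6 - 0 = -6 + 0 = -6$)
$30 E{\left(-18 \right)} = 30 \left(-6\right) = -180$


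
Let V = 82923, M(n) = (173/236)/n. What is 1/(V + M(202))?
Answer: 47672/3953105429 ≈ 1.2059e-5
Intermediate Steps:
M(n) = 173/(236*n) (M(n) = (173*(1/236))/n = 173/(236*n))
1/(V + M(202)) = 1/(82923 + (173/236)/202) = 1/(82923 + (173/236)*(1/202)) = 1/(82923 + 173/47672) = 1/(3953105429/47672) = 47672/3953105429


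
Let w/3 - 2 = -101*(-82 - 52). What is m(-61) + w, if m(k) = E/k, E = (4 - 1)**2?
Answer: 2477079/61 ≈ 40608.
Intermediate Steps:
E = 9 (E = 3**2 = 9)
w = 40608 (w = 6 + 3*(-101*(-82 - 52)) = 6 + 3*(-101*(-134)) = 6 + 3*13534 = 6 + 40602 = 40608)
m(k) = 9/k
m(-61) + w = 9/(-61) + 40608 = 9*(-1/61) + 40608 = -9/61 + 40608 = 2477079/61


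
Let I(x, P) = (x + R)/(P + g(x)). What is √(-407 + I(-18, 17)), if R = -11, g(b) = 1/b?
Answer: I*√38020385/305 ≈ 20.217*I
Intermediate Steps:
I(x, P) = (-11 + x)/(P + 1/x) (I(x, P) = (x - 11)/(P + 1/x) = (-11 + x)/(P + 1/x))
√(-407 + I(-18, 17)) = √(-407 - 18*(-11 - 18)/(1 + 17*(-18))) = √(-407 - 18*(-29)/(1 - 306)) = √(-407 - 18*(-29)/(-305)) = √(-407 - 18*(-1/305)*(-29)) = √(-407 - 522/305) = √(-124657/305) = I*√38020385/305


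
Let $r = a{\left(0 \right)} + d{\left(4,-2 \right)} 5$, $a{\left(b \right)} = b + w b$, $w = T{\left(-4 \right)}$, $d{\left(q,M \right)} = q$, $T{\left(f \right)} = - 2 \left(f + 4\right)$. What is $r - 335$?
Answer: $-315$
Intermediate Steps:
$T{\left(f \right)} = -8 - 2 f$ ($T{\left(f \right)} = - 2 \left(4 + f\right) = -8 - 2 f$)
$w = 0$ ($w = -8 - -8 = -8 + 8 = 0$)
$a{\left(b \right)} = b$ ($a{\left(b \right)} = b + 0 b = b + 0 = b$)
$r = 20$ ($r = 0 + 4 \cdot 5 = 0 + 20 = 20$)
$r - 335 = 20 - 335 = -315$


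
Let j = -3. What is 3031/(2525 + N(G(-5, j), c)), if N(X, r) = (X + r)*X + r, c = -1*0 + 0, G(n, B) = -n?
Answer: 3031/2550 ≈ 1.1886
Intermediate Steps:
c = 0 (c = 0 + 0 = 0)
N(X, r) = r + X*(X + r) (N(X, r) = X*(X + r) + r = r + X*(X + r))
3031/(2525 + N(G(-5, j), c)) = 3031/(2525 + (0 + (-1*(-5))² - 1*(-5)*0)) = 3031/(2525 + (0 + 5² + 5*0)) = 3031/(2525 + (0 + 25 + 0)) = 3031/(2525 + 25) = 3031/2550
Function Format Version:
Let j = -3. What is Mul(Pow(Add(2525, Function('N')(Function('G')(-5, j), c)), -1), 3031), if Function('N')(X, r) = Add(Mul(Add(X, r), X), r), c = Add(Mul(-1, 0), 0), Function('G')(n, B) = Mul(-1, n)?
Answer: Rational(3031, 2550) ≈ 1.1886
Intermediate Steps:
c = 0 (c = Add(0, 0) = 0)
Function('N')(X, r) = Add(r, Mul(X, Add(X, r))) (Function('N')(X, r) = Add(Mul(X, Add(X, r)), r) = Add(r, Mul(X, Add(X, r))))
Mul(Pow(Add(2525, Function('N')(Function('G')(-5, j), c)), -1), 3031) = Mul(Pow(Add(2525, Add(0, Pow(Mul(-1, -5), 2), Mul(Mul(-1, -5), 0))), -1), 3031) = Mul(Pow(Add(2525, Add(0, Pow(5, 2), Mul(5, 0))), -1), 3031) = Mul(Pow(Add(2525, Add(0, 25, 0)), -1), 3031) = Mul(Pow(Add(2525, 25), -1), 3031) = Mul(Pow(2550, -1), 3031) = Mul(Rational(1, 2550), 3031) = Rational(3031, 2550)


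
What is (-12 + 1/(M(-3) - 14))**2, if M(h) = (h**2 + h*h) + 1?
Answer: 3481/25 ≈ 139.24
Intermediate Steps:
M(h) = 1 + 2*h**2 (M(h) = (h**2 + h**2) + 1 = 2*h**2 + 1 = 1 + 2*h**2)
(-12 + 1/(M(-3) - 14))**2 = (-12 + 1/((1 + 2*(-3)**2) - 14))**2 = (-12 + 1/((1 + 2*9) - 14))**2 = (-12 + 1/((1 + 18) - 14))**2 = (-12 + 1/(19 - 14))**2 = (-12 + 1/5)**2 = (-59/5)**2 = 3481/25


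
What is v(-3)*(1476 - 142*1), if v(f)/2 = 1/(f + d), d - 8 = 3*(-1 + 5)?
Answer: 2668/17 ≈ 156.94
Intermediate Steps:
d = 20 (d = 8 + 3*(-1 + 5) = 8 + 3*4 = 8 + 12 = 20)
v(f) = 2/(20 + f) (v(f) = 2/(f + 20) = 2/(20 + f))
v(-3)*(1476 - 142*1) = (2/(20 - 3))*(1476 - 142*1) = (2/17)*(1476 - 142) = (2*(1/17))*1334 = (2/17)*1334 = 2668/17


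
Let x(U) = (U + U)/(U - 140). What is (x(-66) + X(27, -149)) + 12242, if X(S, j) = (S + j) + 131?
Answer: 1261919/103 ≈ 12252.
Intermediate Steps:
X(S, j) = 131 + S + j
x(U) = 2*U/(-140 + U) (x(U) = (2*U)/(-140 + U) = 2*U/(-140 + U))
(x(-66) + X(27, -149)) + 12242 = (2*(-66)/(-140 - 66) + (131 + 27 - 149)) + 12242 = (2*(-66)/(-206) + 9) + 12242 = (2*(-66)*(-1/206) + 9) + 12242 = (66/103 + 9) + 12242 = 993/103 + 12242 = 1261919/103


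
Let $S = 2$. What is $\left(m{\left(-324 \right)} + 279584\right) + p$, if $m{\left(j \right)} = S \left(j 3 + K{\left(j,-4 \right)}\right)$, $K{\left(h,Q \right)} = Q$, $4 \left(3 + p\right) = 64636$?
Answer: $293788$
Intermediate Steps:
$p = 16156$ ($p = -3 + \frac{1}{4} \cdot 64636 = -3 + 16159 = 16156$)
$m{\left(j \right)} = -8 + 6 j$ ($m{\left(j \right)} = 2 \left(j 3 - 4\right) = 2 \left(3 j - 4\right) = 2 \left(-4 + 3 j\right) = -8 + 6 j$)
$\left(m{\left(-324 \right)} + 279584\right) + p = \left(\left(-8 + 6 \left(-324\right)\right) + 279584\right) + 16156 = \left(\left(-8 - 1944\right) + 279584\right) + 16156 = \left(-1952 + 279584\right) + 16156 = 277632 + 16156 = 293788$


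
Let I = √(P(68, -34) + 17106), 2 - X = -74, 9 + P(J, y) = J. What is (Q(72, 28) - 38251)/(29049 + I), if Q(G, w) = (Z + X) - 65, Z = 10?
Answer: -555271635/421913618 + 19115*√17165/421913618 ≈ -1.3101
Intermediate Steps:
P(J, y) = -9 + J
X = 76 (X = 2 - 1*(-74) = 2 + 74 = 76)
Q(G, w) = 21 (Q(G, w) = (10 + 76) - 65 = 86 - 65 = 21)
I = √17165 (I = √((-9 + 68) + 17106) = √(59 + 17106) = √17165 ≈ 131.02)
(Q(72, 28) - 38251)/(29049 + I) = (21 - 38251)/(29049 + √17165) = -38230/(29049 + √17165)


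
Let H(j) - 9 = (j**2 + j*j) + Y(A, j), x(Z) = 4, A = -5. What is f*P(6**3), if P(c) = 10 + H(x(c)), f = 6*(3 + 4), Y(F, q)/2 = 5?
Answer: 2562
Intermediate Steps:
Y(F, q) = 10 (Y(F, q) = 2*5 = 10)
H(j) = 19 + 2*j**2 (H(j) = 9 + ((j**2 + j*j) + 10) = 9 + ((j**2 + j**2) + 10) = 9 + (2*j**2 + 10) = 9 + (10 + 2*j**2) = 19 + 2*j**2)
f = 42 (f = 6*7 = 42)
P(c) = 61 (P(c) = 10 + (19 + 2*4**2) = 10 + (19 + 2*16) = 10 + (19 + 32) = 10 + 51 = 61)
f*P(6**3) = 42*61 = 2562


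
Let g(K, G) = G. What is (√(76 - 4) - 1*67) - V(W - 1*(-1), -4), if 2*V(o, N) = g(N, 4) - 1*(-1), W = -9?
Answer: -139/2 + 6*√2 ≈ -61.015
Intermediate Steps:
V(o, N) = 5/2 (V(o, N) = (4 - 1*(-1))/2 = (4 + 1)/2 = (½)*5 = 5/2)
(√(76 - 4) - 1*67) - V(W - 1*(-1), -4) = (√(76 - 4) - 1*67) - 1*5/2 = (√72 - 67) - 5/2 = (6*√2 - 67) - 5/2 = (-67 + 6*√2) - 5/2 = -139/2 + 6*√2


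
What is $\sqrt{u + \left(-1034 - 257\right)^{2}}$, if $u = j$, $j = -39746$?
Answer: $\sqrt{1626935} \approx 1275.5$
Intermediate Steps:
$u = -39746$
$\sqrt{u + \left(-1034 - 257\right)^{2}} = \sqrt{-39746 + \left(-1034 - 257\right)^{2}} = \sqrt{-39746 + \left(-1291\right)^{2}} = \sqrt{-39746 + 1666681} = \sqrt{1626935}$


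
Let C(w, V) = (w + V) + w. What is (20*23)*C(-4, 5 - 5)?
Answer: -3680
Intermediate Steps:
C(w, V) = V + 2*w (C(w, V) = (V + w) + w = V + 2*w)
(20*23)*C(-4, 5 - 5) = (20*23)*((5 - 5) + 2*(-4)) = 460*(0 - 8) = 460*(-8) = -3680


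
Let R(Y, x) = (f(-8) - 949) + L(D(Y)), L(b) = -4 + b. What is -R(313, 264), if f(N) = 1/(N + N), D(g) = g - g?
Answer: 15249/16 ≈ 953.06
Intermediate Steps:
D(g) = 0
f(N) = 1/(2*N)
R(Y, x) = -15249/16 (R(Y, x) = ((1/2)/(-8) - 949) + (-4 + 0) = ((1/2)*(-1/8) - 949) - 4 = (-1/16 - 949) - 4 = -15185/16 - 4 = -15249/16)
-R(313, 264) = -1*(-15249/16) = 15249/16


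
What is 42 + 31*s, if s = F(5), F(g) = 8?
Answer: 290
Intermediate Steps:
s = 8
42 + 31*s = 42 + 31*8 = 42 + 248 = 290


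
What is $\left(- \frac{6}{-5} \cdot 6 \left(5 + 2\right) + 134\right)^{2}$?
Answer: $\frac{850084}{25} \approx 34003.0$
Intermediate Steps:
$\left(- \frac{6}{-5} \cdot 6 \left(5 + 2\right) + 134\right)^{2} = \left(\left(-6\right) \left(- \frac{1}{5}\right) 6 \cdot 7 + 134\right)^{2} = \left(\frac{6}{5} \cdot 42 + 134\right)^{2} = \left(\frac{252}{5} + 134\right)^{2} = \left(\frac{922}{5}\right)^{2} = \frac{850084}{25}$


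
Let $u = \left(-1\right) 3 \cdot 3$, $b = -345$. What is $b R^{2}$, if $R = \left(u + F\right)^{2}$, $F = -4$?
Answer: $-9853545$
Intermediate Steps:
$u = -9$ ($u = \left(-3\right) 3 = -9$)
$R = 169$ ($R = \left(-9 - 4\right)^{2} = \left(-13\right)^{2} = 169$)
$b R^{2} = - 345 \cdot 169^{2} = \left(-345\right) 28561 = -9853545$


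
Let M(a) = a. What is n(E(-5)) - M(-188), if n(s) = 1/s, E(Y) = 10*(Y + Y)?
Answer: 18799/100 ≈ 187.99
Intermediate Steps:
E(Y) = 20*Y (E(Y) = 10*(2*Y) = 20*Y)
n(E(-5)) - M(-188) = 1/(20*(-5)) - 1*(-188) = 1/(-100) + 188 = -1/100 + 188 = 18799/100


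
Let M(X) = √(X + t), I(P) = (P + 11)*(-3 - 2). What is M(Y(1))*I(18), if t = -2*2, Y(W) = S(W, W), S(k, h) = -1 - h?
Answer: -145*I*√6 ≈ -355.18*I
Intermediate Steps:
I(P) = -55 - 5*P (I(P) = (11 + P)*(-5) = -55 - 5*P)
Y(W) = -1 - W
t = -4
M(X) = √(-4 + X) (M(X) = √(X - 4) = √(-4 + X))
M(Y(1))*I(18) = √(-4 + (-1 - 1*1))*(-55 - 5*18) = √(-4 + (-1 - 1))*(-55 - 90) = √(-4 - 2)*(-145) = √(-6)*(-145) = (I*√6)*(-145) = -145*I*√6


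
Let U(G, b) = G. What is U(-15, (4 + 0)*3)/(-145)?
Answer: 3/29 ≈ 0.10345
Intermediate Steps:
U(-15, (4 + 0)*3)/(-145) = -15/(-145) = -15*(-1/145) = 3/29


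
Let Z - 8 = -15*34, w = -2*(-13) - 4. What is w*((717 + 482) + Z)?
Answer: 15334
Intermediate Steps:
w = 22 (w = 26 - 4 = 22)
Z = -502 (Z = 8 - 15*34 = 8 - 510 = -502)
w*((717 + 482) + Z) = 22*((717 + 482) - 502) = 22*(1199 - 502) = 22*697 = 15334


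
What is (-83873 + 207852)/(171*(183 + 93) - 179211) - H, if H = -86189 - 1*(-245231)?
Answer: -20996053609/132015 ≈ -1.5904e+5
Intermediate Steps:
H = 159042 (H = -86189 + 245231 = 159042)
(-83873 + 207852)/(171*(183 + 93) - 179211) - H = (-83873 + 207852)/(171*(183 + 93) - 179211) - 1*159042 = 123979/(171*276 - 179211) - 159042 = 123979/(47196 - 179211) - 159042 = 123979/(-132015) - 159042 = 123979*(-1/132015) - 159042 = -123979/132015 - 159042 = -20996053609/132015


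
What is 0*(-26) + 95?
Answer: 95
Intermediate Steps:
0*(-26) + 95 = 0 + 95 = 95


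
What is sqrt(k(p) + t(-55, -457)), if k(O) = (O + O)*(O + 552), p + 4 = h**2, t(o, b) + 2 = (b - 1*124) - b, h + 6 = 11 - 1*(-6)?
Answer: 6*sqrt(4345) ≈ 395.50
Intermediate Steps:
h = 11 (h = -6 + (11 - 1*(-6)) = -6 + (11 + 6) = -6 + 17 = 11)
t(o, b) = -126 (t(o, b) = -2 + ((b - 1*124) - b) = -2 + ((b - 124) - b) = -2 + ((-124 + b) - b) = -2 - 124 = -126)
p = 117 (p = -4 + 11**2 = -4 + 121 = 117)
k(O) = 2*O*(552 + O) (k(O) = (2*O)*(552 + O) = 2*O*(552 + O))
sqrt(k(p) + t(-55, -457)) = sqrt(2*117*(552 + 117) - 126) = sqrt(2*117*669 - 126) = sqrt(156546 - 126) = sqrt(156420) = 6*sqrt(4345)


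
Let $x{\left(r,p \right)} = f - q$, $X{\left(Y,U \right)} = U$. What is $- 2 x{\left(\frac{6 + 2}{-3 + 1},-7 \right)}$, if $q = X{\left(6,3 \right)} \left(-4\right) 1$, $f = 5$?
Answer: $-34$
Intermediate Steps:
$q = -12$ ($q = 3 \left(-4\right) 1 = \left(-12\right) 1 = -12$)
$x{\left(r,p \right)} = 17$ ($x{\left(r,p \right)} = 5 - -12 = 5 + 12 = 17$)
$- 2 x{\left(\frac{6 + 2}{-3 + 1},-7 \right)} = \left(-2\right) 17 = -34$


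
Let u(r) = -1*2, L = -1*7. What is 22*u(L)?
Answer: -44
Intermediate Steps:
L = -7
u(r) = -2
22*u(L) = 22*(-2) = -44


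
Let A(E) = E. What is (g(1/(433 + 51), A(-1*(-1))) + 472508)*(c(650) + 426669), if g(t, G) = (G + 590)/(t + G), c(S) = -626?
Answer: 97756599078232/485 ≈ 2.0156e+11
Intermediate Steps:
g(t, G) = (590 + G)/(G + t)
(g(1/(433 + 51), A(-1*(-1))) + 472508)*(c(650) + 426669) = ((590 - 1*(-1))/(-1*(-1) + 1/(433 + 51)) + 472508)*(-626 + 426669) = ((590 + 1)/(1 + 1/484) + 472508)*426043 = (591/(1 + 1/484) + 472508)*426043 = (591/(485/484) + 472508)*426043 = ((484/485)*591 + 472508)*426043 = (286044/485 + 472508)*426043 = (229452424/485)*426043 = 97756599078232/485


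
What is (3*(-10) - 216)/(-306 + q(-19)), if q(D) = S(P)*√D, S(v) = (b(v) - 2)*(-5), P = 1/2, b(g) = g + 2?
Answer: 301104/375019 - 2460*I*√19/375019 ≈ 0.8029 - 0.028593*I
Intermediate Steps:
b(g) = 2 + g
P = ½ ≈ 0.50000
S(v) = -5*v (S(v) = ((2 + v) - 2)*(-5) = v*(-5) = -5*v)
q(D) = -5*√D/2 (q(D) = (-5*½)*√D = -5*√D/2)
(3*(-10) - 216)/(-306 + q(-19)) = (3*(-10) - 216)/(-306 - 5*I*√19/2) = (-30 - 216)/(-306 - 5*I*√19/2) = -246/(-306 - 5*I*√19/2)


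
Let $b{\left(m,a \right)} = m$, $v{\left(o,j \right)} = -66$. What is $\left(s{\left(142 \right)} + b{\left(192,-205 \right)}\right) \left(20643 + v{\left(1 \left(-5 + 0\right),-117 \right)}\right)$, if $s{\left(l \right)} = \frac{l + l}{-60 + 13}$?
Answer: $\frac{179842980}{47} \approx 3.8264 \cdot 10^{6}$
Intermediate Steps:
$s{\left(l \right)} = - \frac{2 l}{47}$ ($s{\left(l \right)} = \frac{2 l}{-47} = 2 l \left(- \frac{1}{47}\right) = - \frac{2 l}{47}$)
$\left(s{\left(142 \right)} + b{\left(192,-205 \right)}\right) \left(20643 + v{\left(1 \left(-5 + 0\right),-117 \right)}\right) = \left(\left(- \frac{2}{47}\right) 142 + 192\right) \left(20643 - 66\right) = \left(- \frac{284}{47} + 192\right) 20577 = \frac{8740}{47} \cdot 20577 = \frac{179842980}{47}$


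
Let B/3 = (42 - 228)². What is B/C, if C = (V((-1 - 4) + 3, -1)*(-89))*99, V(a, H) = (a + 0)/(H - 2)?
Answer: -17298/979 ≈ -17.669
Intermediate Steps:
V(a, H) = a/(-2 + H)
B = 103788 (B = 3*(42 - 228)² = 3*(-186)² = 3*34596 = 103788)
C = -5874 (C = ((((-1 - 4) + 3)/(-2 - 1))*(-89))*99 = (((-5 + 3)/(-3))*(-89))*99 = (-2*(-⅓)*(-89))*99 = ((⅔)*(-89))*99 = -178/3*99 = -5874)
B/C = 103788/(-5874) = 103788*(-1/5874) = -17298/979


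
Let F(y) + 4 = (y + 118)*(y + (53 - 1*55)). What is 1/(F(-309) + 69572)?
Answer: 1/128969 ≈ 7.7538e-6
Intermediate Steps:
F(y) = -4 + (-2 + y)*(118 + y) (F(y) = -4 + (y + 118)*(y + (53 - 1*55)) = -4 + (118 + y)*(y + (53 - 55)) = -4 + (118 + y)*(y - 2) = -4 + (118 + y)*(-2 + y) = -4 + (-2 + y)*(118 + y))
1/(F(-309) + 69572) = 1/((-240 + (-309)² + 116*(-309)) + 69572) = 1/((-240 + 95481 - 35844) + 69572) = 1/(59397 + 69572) = 1/128969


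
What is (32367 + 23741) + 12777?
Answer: 68885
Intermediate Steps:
(32367 + 23741) + 12777 = 56108 + 12777 = 68885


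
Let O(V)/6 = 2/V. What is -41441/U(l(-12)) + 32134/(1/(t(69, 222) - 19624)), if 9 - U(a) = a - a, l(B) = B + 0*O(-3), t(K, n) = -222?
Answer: -5739623717/9 ≈ -6.3774e+8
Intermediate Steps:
O(V) = 12/V (O(V) = 6*(2/V) = 12/V)
l(B) = B (l(B) = B + 0*(12/(-3)) = B + 0*(12*(-1/3)) = B + 0*(-4) = B + 0 = B)
U(a) = 9 (U(a) = 9 - (a - a) = 9 - 1*0 = 9 + 0 = 9)
-41441/U(l(-12)) + 32134/(1/(t(69, 222) - 19624)) = -41441/9 + 32134/(1/(-222 - 19624)) = -41441*1/9 + 32134/(1/(-19846)) = -41441/9 + 32134/(-1/19846) = -41441/9 + 32134*(-19846) = -41441/9 - 637731364 = -5739623717/9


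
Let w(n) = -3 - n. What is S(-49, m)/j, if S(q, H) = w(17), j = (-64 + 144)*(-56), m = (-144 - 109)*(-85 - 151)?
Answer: 1/224 ≈ 0.0044643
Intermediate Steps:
m = 59708 (m = -253*(-236) = 59708)
j = -4480 (j = 80*(-56) = -4480)
S(q, H) = -20 (S(q, H) = -3 - 1*17 = -3 - 17 = -20)
S(-49, m)/j = -20/(-4480) = -20*(-1/4480) = 1/224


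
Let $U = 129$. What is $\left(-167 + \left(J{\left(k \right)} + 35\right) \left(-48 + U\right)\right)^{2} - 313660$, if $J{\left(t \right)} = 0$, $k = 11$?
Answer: $6804564$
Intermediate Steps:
$\left(-167 + \left(J{\left(k \right)} + 35\right) \left(-48 + U\right)\right)^{2} - 313660 = \left(-167 + \left(0 + 35\right) \left(-48 + 129\right)\right)^{2} - 313660 = \left(-167 + 35 \cdot 81\right)^{2} - 313660 = \left(-167 + 2835\right)^{2} - 313660 = 2668^{2} - 313660 = 7118224 - 313660 = 6804564$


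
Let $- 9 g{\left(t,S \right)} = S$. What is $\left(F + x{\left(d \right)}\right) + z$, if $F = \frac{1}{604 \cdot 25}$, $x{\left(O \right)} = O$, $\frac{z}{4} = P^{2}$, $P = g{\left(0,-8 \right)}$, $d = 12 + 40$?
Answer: $\frac{67466881}{1223100} \approx 55.161$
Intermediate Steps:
$g{\left(t,S \right)} = - \frac{S}{9}$
$d = 52$
$P = \frac{8}{9}$ ($P = \left(- \frac{1}{9}\right) \left(-8\right) = \frac{8}{9} \approx 0.88889$)
$z = \frac{256}{81}$ ($z = 4 \left(\frac{8}{9}\right)^{2} = 4 \cdot \frac{64}{81} = \frac{256}{81} \approx 3.1605$)
$F = \frac{1}{15100} \approx 6.6225 \cdot 10^{-5}$
$\left(F + x{\left(d \right)}\right) + z = \left(\frac{1}{15100} + 52\right) + \frac{256}{81} = \frac{785201}{15100} + \frac{256}{81} = \frac{67466881}{1223100}$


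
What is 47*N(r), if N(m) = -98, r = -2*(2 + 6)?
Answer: -4606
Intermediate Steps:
r = -16 (r = -2*8 = -16)
47*N(r) = 47*(-98) = -4606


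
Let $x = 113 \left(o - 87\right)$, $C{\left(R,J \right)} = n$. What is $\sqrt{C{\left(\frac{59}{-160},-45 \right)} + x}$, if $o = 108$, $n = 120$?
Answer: $3 \sqrt{277} \approx 49.93$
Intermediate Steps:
$C{\left(R,J \right)} = 120$
$x = 2373$ ($x = 113 \left(108 - 87\right) = 113 \cdot 21 = 2373$)
$\sqrt{C{\left(\frac{59}{-160},-45 \right)} + x} = \sqrt{120 + 2373} = \sqrt{2493} = 3 \sqrt{277}$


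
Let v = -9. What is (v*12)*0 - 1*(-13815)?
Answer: 13815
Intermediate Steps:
(v*12)*0 - 1*(-13815) = -9*12*0 - 1*(-13815) = -108*0 + 13815 = 0 + 13815 = 13815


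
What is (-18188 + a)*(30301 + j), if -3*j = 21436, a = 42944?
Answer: 573241684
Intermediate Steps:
j = -21436/3 (j = -⅓*21436 = -21436/3 ≈ -7145.3)
(-18188 + a)*(30301 + j) = (-18188 + 42944)*(30301 - 21436/3) = 24756*(69467/3) = 573241684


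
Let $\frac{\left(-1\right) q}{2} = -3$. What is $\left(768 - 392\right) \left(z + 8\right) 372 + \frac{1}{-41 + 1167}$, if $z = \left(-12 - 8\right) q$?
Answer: $- \frac{17639537663}{1126} \approx -1.5666 \cdot 10^{7}$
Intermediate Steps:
$q = 6$ ($q = \left(-2\right) \left(-3\right) = 6$)
$z = -120$ ($z = \left(-12 - 8\right) 6 = \left(-20\right) 6 = -120$)
$\left(768 - 392\right) \left(z + 8\right) 372 + \frac{1}{-41 + 1167} = \left(768 - 392\right) \left(-120 + 8\right) 372 + \frac{1}{-41 + 1167} = 376 \left(-112\right) 372 + \frac{1}{1126} = \left(-42112\right) 372 + \frac{1}{1126} = -15665664 + \frac{1}{1126} = - \frac{17639537663}{1126}$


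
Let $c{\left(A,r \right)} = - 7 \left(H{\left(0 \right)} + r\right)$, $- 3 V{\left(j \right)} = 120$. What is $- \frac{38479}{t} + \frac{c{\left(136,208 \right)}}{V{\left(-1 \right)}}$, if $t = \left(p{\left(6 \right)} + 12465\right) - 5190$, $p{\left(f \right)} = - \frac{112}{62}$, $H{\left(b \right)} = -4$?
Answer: $\frac{2981041}{98030} \approx 30.409$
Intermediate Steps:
$V{\left(j \right)} = -40$ ($V{\left(j \right)} = \left(- \frac{1}{3}\right) 120 = -40$)
$p{\left(f \right)} = - \frac{56}{31}$ ($p{\left(f \right)} = \left(-112\right) \frac{1}{62} = - \frac{56}{31}$)
$c{\left(A,r \right)} = 28 - 7 r$ ($c{\left(A,r \right)} = - 7 \left(-4 + r\right) = 28 - 7 r$)
$t = \frac{225469}{31}$ ($t = \left(- \frac{56}{31} + 12465\right) - 5190 = \frac{386359}{31} - 5190 = \frac{225469}{31} \approx 7273.2$)
$- \frac{38479}{t} + \frac{c{\left(136,208 \right)}}{V{\left(-1 \right)}} = - \frac{38479}{\frac{225469}{31}} + \frac{28 - 1456}{-40} = \left(-38479\right) \frac{31}{225469} + \left(28 - 1456\right) \left(- \frac{1}{40}\right) = - \frac{51863}{9803} - - \frac{357}{10} = - \frac{51863}{9803} + \frac{357}{10} = \frac{2981041}{98030}$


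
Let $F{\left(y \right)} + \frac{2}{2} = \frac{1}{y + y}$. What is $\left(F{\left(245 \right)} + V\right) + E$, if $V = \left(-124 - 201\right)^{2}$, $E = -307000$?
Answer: $- \frac{98674239}{490} \approx -2.0138 \cdot 10^{5}$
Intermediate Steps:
$F{\left(y \right)} = -1 + \frac{1}{2 y}$ ($F{\left(y \right)} = -1 + \frac{1}{y + y} = -1 + \frac{1}{2 y}$)
$V = 105625$ ($V = \left(-325\right)^{2} = 105625$)
$\left(F{\left(245 \right)} + V\right) + E = \left(\frac{\frac{1}{2} - 245}{245} + 105625\right) - 307000 = \left(\frac{1}{245} \left(- \frac{489}{2}\right) + 105625\right) - 307000 = \left(- \frac{489}{490} + 105625\right) - 307000 = \frac{51755761}{490} - 307000 = - \frac{98674239}{490}$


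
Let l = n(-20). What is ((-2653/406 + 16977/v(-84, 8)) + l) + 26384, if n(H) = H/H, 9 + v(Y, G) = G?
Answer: 545285/58 ≈ 9401.5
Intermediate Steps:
v(Y, G) = -9 + G
n(H) = 1
l = 1
((-2653/406 + 16977/v(-84, 8)) + l) + 26384 = ((-2653/406 + 16977/(-9 + 8)) + 1) + 26384 = ((-2653*1/406 + 16977/(-1)) + 1) + 26384 = ((-379/58 + 16977*(-1)) + 1) + 26384 = ((-379/58 - 16977) + 1) + 26384 = (-985045/58 + 1) + 26384 = -984987/58 + 26384 = 545285/58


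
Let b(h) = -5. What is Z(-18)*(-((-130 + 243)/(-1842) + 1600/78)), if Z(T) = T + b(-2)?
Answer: 11263813/23946 ≈ 470.38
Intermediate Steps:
Z(T) = -5 + T (Z(T) = T - 5 = -5 + T)
Z(-18)*(-((-130 + 243)/(-1842) + 1600/78)) = (-5 - 18)*(-((-130 + 243)/(-1842) + 1600/78)) = -(-23)*(113*(-1/1842) + 1600*(1/78)) = -(-23)*(-113/1842 + 800/39) = -(-23)*489731/23946 = -23*(-489731/23946) = 11263813/23946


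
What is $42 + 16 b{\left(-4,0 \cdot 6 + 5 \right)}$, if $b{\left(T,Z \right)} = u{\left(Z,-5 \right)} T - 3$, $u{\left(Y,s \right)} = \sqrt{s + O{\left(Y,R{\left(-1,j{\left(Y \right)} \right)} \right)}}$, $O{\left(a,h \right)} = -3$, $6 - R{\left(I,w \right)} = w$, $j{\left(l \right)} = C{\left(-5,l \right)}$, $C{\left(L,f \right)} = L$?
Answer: $-6 - 128 i \sqrt{2} \approx -6.0 - 181.02 i$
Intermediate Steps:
$j{\left(l \right)} = -5$
$R{\left(I,w \right)} = 6 - w$
$u{\left(Y,s \right)} = \sqrt{-3 + s}$ ($u{\left(Y,s \right)} = \sqrt{s - 3} = \sqrt{-3 + s}$)
$b{\left(T,Z \right)} = -3 + 2 i T \sqrt{2}$ ($b{\left(T,Z \right)} = \sqrt{-3 - 5} T - 3 = \sqrt{-8} T - 3 = 2 i \sqrt{2} T - 3 = 2 i T \sqrt{2} - 3 = -3 + 2 i T \sqrt{2}$)
$42 + 16 b{\left(-4,0 \cdot 6 + 5 \right)} = 42 + 16 \left(-3 + 2 i \left(-4\right) \sqrt{2}\right) = 42 + 16 \left(-3 - 8 i \sqrt{2}\right) = 42 - \left(48 + 128 i \sqrt{2}\right) = -6 - 128 i \sqrt{2}$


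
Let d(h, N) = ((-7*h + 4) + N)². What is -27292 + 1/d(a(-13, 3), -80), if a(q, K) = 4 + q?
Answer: -4612347/169 ≈ -27292.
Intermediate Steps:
d(h, N) = (4 + N - 7*h)² (d(h, N) = ((4 - 7*h) + N)² = (4 + N - 7*h)²)
-27292 + 1/d(a(-13, 3), -80) = -27292 + 1/((4 - 80 - 7*(4 - 13))²) = -27292 + 1/((4 - 80 - 7*(-9))²) = -27292 + 1/((4 - 80 + 63)²) = -27292 + 1/((-13)²) = -27292 + 1/169 = -4612347/169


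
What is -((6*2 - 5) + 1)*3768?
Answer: -30144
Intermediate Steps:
-((6*2 - 5) + 1)*3768 = -((12 - 5) + 1)*3768 = -(7 + 1)*3768 = -1*8*3768 = -8*3768 = -30144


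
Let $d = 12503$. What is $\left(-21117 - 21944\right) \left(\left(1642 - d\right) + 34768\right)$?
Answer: $-1029459327$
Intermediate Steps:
$\left(-21117 - 21944\right) \left(\left(1642 - d\right) + 34768\right) = \left(-21117 - 21944\right) \left(\left(1642 - 12503\right) + 34768\right) = - 43061 \left(\left(1642 - 12503\right) + 34768\right) = - 43061 \left(-10861 + 34768\right) = \left(-43061\right) 23907 = -1029459327$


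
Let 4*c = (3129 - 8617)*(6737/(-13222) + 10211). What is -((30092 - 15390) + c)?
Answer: 92514935108/6611 ≈ 1.3994e+7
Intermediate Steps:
c = -92612130030/6611 (c = ((3129 - 8617)*(6737/(-13222) + 10211))/4 = (-5488*(6737*(-1/13222) + 10211))/4 = (-5488*(-6737/13222 + 10211))/4 = (-5488*135003105/13222)/4 = (¼)*(-370448520120/6611) = -92612130030/6611 ≈ -1.4009e+7)
-((30092 - 15390) + c) = -((30092 - 15390) - 92612130030/6611) = -(14702 - 92612130030/6611) = -1*(-92514935108/6611) = 92514935108/6611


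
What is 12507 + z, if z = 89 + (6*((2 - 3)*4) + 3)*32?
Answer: 11924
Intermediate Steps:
z = -583 (z = 89 + (6*(-1*4) + 3)*32 = 89 + (6*(-4) + 3)*32 = 89 + (-24 + 3)*32 = 89 - 21*32 = 89 - 672 = -583)
12507 + z = 12507 - 583 = 11924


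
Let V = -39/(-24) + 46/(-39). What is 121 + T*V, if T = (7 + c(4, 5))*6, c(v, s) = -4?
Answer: 6709/52 ≈ 129.02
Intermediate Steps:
V = 139/312 (V = -39*(-1/24) + 46*(-1/39) = 13/8 - 46/39 = 139/312 ≈ 0.44551)
T = 18 (T = (7 - 4)*6 = 3*6 = 18)
121 + T*V = 121 + 18*(139/312) = 121 + 417/52 = 6709/52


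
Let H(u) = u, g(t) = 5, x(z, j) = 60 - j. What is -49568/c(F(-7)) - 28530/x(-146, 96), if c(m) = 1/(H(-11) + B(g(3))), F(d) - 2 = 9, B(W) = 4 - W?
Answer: 1191217/2 ≈ 5.9561e+5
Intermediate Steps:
F(d) = 11 (F(d) = 2 + 9 = 11)
c(m) = -1/12 (c(m) = 1/(-11 + (4 - 1*5)) = 1/(-11 + (4 - 5)) = 1/(-11 - 1) = 1/(-12) = -1/12)
-49568/c(F(-7)) - 28530/x(-146, 96) = -49568/(-1/12) - 28530/(60 - 1*96) = -49568*(-12) - 28530/(60 - 96) = 594816 - 28530/(-36) = 594816 - 28530*(-1/36) = 594816 + 1585/2 = 1191217/2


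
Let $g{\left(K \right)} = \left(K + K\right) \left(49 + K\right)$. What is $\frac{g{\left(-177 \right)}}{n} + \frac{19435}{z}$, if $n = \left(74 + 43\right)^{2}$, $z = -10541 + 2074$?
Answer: $\frac{39203663}{38634921} \approx 1.0147$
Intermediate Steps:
$g{\left(K \right)} = 2 K \left(49 + K\right)$
$z = -8467$
$n = 13689$ ($n = 117^{2} = 13689$)
$\frac{g{\left(-177 \right)}}{n} + \frac{19435}{z} = \frac{2 \left(-177\right) \left(49 - 177\right)}{13689} + \frac{19435}{-8467} = 2 \left(-177\right) \left(-128\right) \frac{1}{13689} + 19435 \left(- \frac{1}{8467}\right) = 45312 \cdot \frac{1}{13689} - \frac{19435}{8467} = \frac{15104}{4563} - \frac{19435}{8467} = \frac{39203663}{38634921}$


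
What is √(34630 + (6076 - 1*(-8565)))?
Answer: √49271 ≈ 221.97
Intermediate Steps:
√(34630 + (6076 - 1*(-8565))) = √(34630 + (6076 + 8565)) = √(34630 + 14641) = √49271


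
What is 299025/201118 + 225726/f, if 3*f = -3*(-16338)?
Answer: 8380505353/547644314 ≈ 15.303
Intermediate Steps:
f = 16338 (f = (-3*(-16338))/3 = (⅓)*49014 = 16338)
299025/201118 + 225726/f = 299025/201118 + 225726/16338 = 299025*(1/201118) + 225726*(1/16338) = 299025/201118 + 37621/2723 = 8380505353/547644314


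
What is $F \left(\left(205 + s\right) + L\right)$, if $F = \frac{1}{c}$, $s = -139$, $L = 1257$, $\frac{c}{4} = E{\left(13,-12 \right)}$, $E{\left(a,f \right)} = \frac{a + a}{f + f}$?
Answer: $- \frac{3969}{13} \approx -305.31$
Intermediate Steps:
$E{\left(a,f \right)} = \frac{a}{f}$ ($E{\left(a,f \right)} = \frac{2 a}{2 f} = 2 a \frac{1}{2 f} = \frac{a}{f}$)
$c = - \frac{13}{3}$ ($c = 4 \frac{13}{-12} = 4 \cdot 13 \left(- \frac{1}{12}\right) = 4 \left(- \frac{13}{12}\right) = - \frac{13}{3} \approx -4.3333$)
$F = - \frac{3}{13}$ ($F = \frac{1}{- \frac{13}{3}} = - \frac{3}{13} \approx -0.23077$)
$F \left(\left(205 + s\right) + L\right) = - \frac{3 \left(\left(205 - 139\right) + 1257\right)}{13} = - \frac{3 \left(66 + 1257\right)}{13} = \left(- \frac{3}{13}\right) 1323 = - \frac{3969}{13}$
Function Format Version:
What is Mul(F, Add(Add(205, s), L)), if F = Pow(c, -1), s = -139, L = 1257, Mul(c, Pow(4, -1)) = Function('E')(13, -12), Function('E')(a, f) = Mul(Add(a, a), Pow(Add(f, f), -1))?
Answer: Rational(-3969, 13) ≈ -305.31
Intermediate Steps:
Function('E')(a, f) = Mul(a, Pow(f, -1)) (Function('E')(a, f) = Mul(Mul(2, a), Pow(Mul(2, f), -1)) = Mul(Mul(2, a), Mul(Rational(1, 2), Pow(f, -1))) = Mul(a, Pow(f, -1)))
c = Rational(-13, 3) (c = Mul(4, Mul(13, Pow(-12, -1))) = Mul(4, Mul(13, Rational(-1, 12))) = Mul(4, Rational(-13, 12)) = Rational(-13, 3) ≈ -4.3333)
F = Rational(-3, 13) (F = Pow(Rational(-13, 3), -1) = Rational(-3, 13) ≈ -0.23077)
Mul(F, Add(Add(205, s), L)) = Mul(Rational(-3, 13), Add(Add(205, -139), 1257)) = Mul(Rational(-3, 13), Add(66, 1257)) = Mul(Rational(-3, 13), 1323) = Rational(-3969, 13)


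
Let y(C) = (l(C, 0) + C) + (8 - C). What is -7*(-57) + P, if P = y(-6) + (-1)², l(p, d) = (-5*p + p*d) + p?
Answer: 432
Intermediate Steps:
l(p, d) = -4*p + d*p (l(p, d) = (-5*p + d*p) + p = -4*p + d*p)
y(C) = 8 - 4*C (y(C) = (C*(-4 + 0) + C) + (8 - C) = (C*(-4) + C) + (8 - C) = (-4*C + C) + (8 - C) = -3*C + (8 - C) = 8 - 4*C)
P = 33 (P = (8 - 4*(-6)) + (-1)² = (8 + 24) + 1 = 32 + 1 = 33)
-7*(-57) + P = -7*(-57) + 33 = 399 + 33 = 432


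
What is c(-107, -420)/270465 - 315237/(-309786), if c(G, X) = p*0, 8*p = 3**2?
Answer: 105079/103262 ≈ 1.0176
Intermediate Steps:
p = 9/8 (p = (1/8)*3**2 = (1/8)*9 = 9/8 ≈ 1.1250)
c(G, X) = 0 (c(G, X) = (9/8)*0 = 0)
c(-107, -420)/270465 - 315237/(-309786) = 0/270465 - 315237/(-309786) = 0*(1/270465) - 315237*(-1/309786) = 0 + 105079/103262 = 105079/103262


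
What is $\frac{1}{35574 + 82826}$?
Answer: $\frac{1}{118400} \approx 8.4459 \cdot 10^{-6}$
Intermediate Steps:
$\frac{1}{35574 + 82826} = \frac{1}{118400}$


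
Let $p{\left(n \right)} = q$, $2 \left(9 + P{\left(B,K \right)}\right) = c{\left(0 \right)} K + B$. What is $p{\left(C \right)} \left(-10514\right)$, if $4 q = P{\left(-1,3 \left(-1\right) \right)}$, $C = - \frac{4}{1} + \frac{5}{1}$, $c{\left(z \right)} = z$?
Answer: $\frac{99883}{4} \approx 24971.0$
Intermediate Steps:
$C = 1$ ($C = \left(-4\right) 1 + 5 \cdot 1 = -4 + 5 = 1$)
$P{\left(B,K \right)} = -9 + \frac{B}{2}$ ($P{\left(B,K \right)} = -9 + \frac{0 K + B}{2} = -9 + \frac{0 + B}{2} = -9 + \frac{B}{2}$)
$q = - \frac{19}{8}$ ($q = \frac{-9 + \frac{1}{2} \left(-1\right)}{4} = \frac{-9 - \frac{1}{2}}{4} = \frac{1}{4} \left(- \frac{19}{2}\right) = - \frac{19}{8} \approx -2.375$)
$p{\left(n \right)} = - \frac{19}{8}$
$p{\left(C \right)} \left(-10514\right) = \left(- \frac{19}{8}\right) \left(-10514\right) = \frac{99883}{4}$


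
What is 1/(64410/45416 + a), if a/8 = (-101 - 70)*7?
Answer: -22708/217419603 ≈ -0.00010444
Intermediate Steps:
a = -9576 (a = 8*((-101 - 70)*7) = 8*(-171*7) = 8*(-1197) = -9576)
1/(64410/45416 + a) = 1/(64410/45416 - 9576) = 1/(64410*(1/45416) - 9576) = 1/(32205/22708 - 9576) = 1/(-217419603/22708) = -22708/217419603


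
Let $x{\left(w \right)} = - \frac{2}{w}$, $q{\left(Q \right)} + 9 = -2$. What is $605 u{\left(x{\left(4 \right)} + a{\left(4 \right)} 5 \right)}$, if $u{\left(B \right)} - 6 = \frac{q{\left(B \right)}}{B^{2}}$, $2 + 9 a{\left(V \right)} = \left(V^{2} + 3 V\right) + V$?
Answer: $\frac{33915090}{9409} \approx 3604.5$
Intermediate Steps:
$a{\left(V \right)} = - \frac{2}{9} + \frac{V^{2}}{9} + \frac{4 V}{9}$ ($a{\left(V \right)} = - \frac{2}{9} + \frac{\left(V^{2} + 3 V\right) + V}{9} = - \frac{2}{9} + \frac{V^{2} + 4 V}{9} = - \frac{2}{9} + \left(\frac{V^{2}}{9} + \frac{4 V}{9}\right) = - \frac{2}{9} + \frac{V^{2}}{9} + \frac{4 V}{9}$)
$q{\left(Q \right)} = -11$ ($q{\left(Q \right)} = -9 - 2 = -11$)
$u{\left(B \right)} = 6 - \frac{11}{B^{2}}$
$605 u{\left(x{\left(4 \right)} + a{\left(4 \right)} 5 \right)} = 605 \left(6 - \frac{11}{\left(- \frac{2}{4} + \left(- \frac{2}{9} + \frac{4^{2}}{9} + \frac{4}{9} \cdot 4\right) 5\right)^{2}}\right) = 605 \left(6 - \frac{11}{\left(\left(-2\right) \frac{1}{4} + \left(- \frac{2}{9} + \frac{1}{9} \cdot 16 + \frac{16}{9}\right) 5\right)^{2}}\right) = 605 \left(6 - \frac{11}{\left(- \frac{1}{2} + \left(- \frac{2}{9} + \frac{16}{9} + \frac{16}{9}\right) 5\right)^{2}}\right) = 605 \left(6 - \frac{11}{\left(- \frac{1}{2} + \frac{10}{3} \cdot 5\right)^{2}}\right) = 605 \left(6 - \frac{11}{\left(- \frac{1}{2} + \frac{50}{3}\right)^{2}}\right) = 605 \left(6 - \frac{11}{\frac{9409}{36}}\right) = 605 \left(6 - \frac{396}{9409}\right) = 605 \cdot \frac{56058}{9409} = \frac{33915090}{9409}$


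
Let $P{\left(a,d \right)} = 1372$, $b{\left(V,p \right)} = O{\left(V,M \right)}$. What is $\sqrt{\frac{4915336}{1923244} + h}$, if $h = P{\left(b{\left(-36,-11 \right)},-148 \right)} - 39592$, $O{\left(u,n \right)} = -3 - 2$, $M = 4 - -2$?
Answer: $\frac{i \sqrt{8835078864392246}}{480811} \approx 195.49 i$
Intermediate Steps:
$M = 6$ ($M = 4 + 2 = 6$)
$O{\left(u,n \right)} = -5$ ($O{\left(u,n \right)} = -3 - 2 = -5$)
$b{\left(V,p \right)} = -5$
$h = -38220$ ($h = 1372 - 39592 = -38220$)
$\sqrt{\frac{4915336}{1923244} + h} = \sqrt{\frac{4915336}{1923244} - 38220} = \sqrt{4915336 \cdot \frac{1}{1923244} - 38220} = \sqrt{\frac{1228834}{480811} - 38220} = \sqrt{- \frac{18375367586}{480811}} = \frac{i \sqrt{8835078864392246}}{480811}$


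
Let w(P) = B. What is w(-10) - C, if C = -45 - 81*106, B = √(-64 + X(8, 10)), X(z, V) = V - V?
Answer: 8631 + 8*I ≈ 8631.0 + 8.0*I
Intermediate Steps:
X(z, V) = 0
B = 8*I (B = √(-64 + 0) = √(-64) = 8*I ≈ 8.0*I)
w(P) = 8*I
C = -8631 (C = -45 - 8586 = -8631)
w(-10) - C = 8*I - 1*(-8631) = 8*I + 8631 = 8631 + 8*I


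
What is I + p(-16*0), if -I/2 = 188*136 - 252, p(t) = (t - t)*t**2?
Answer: -50632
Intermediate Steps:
p(t) = 0 (p(t) = 0*t**2 = 0)
I = -50632 (I = -2*(188*136 - 252) = -2*(25568 - 252) = -2*25316 = -50632)
I + p(-16*0) = -50632 + 0 = -50632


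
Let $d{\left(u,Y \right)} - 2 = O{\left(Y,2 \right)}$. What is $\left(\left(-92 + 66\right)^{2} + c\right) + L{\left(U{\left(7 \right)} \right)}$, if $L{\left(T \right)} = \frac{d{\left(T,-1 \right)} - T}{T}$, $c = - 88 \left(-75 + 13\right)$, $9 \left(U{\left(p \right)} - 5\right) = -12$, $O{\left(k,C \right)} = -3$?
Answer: $\frac{67438}{11} \approx 6130.7$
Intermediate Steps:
$d{\left(u,Y \right)} = -1$ ($d{\left(u,Y \right)} = 2 - 3 = -1$)
$U{\left(p \right)} = \frac{11}{3}$ ($U{\left(p \right)} = 5 + \frac{1}{9} \left(-12\right) = 5 - \frac{4}{3} = \frac{11}{3}$)
$c = 5456$ ($c = \left(-88\right) \left(-62\right) = 5456$)
$L{\left(T \right)} = \frac{-1 - T}{T}$
$\left(\left(-92 + 66\right)^{2} + c\right) + L{\left(U{\left(7 \right)} \right)} = \left(\left(-92 + 66\right)^{2} + 5456\right) + \frac{-1 - \frac{11}{3}}{\frac{11}{3}} = \left(\left(-26\right)^{2} + 5456\right) + \frac{3 \left(-1 - \frac{11}{3}\right)}{11} = \left(676 + 5456\right) + \frac{3}{11} \left(- \frac{14}{3}\right) = 6132 - \frac{14}{11} = \frac{67438}{11}$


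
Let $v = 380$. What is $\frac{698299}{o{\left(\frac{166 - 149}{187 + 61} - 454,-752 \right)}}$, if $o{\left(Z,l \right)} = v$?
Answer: $\frac{698299}{380} \approx 1837.6$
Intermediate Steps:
$o{\left(Z,l \right)} = 380$
$\frac{698299}{o{\left(\frac{166 - 149}{187 + 61} - 454,-752 \right)}} = \frac{698299}{380}$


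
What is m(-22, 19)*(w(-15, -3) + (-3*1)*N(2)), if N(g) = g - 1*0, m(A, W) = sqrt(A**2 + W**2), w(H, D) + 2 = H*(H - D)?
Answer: 2236*sqrt(5) ≈ 4999.9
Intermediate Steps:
w(H, D) = -2 + H*(H - D)
N(g) = g (N(g) = g + 0 = g)
m(-22, 19)*(w(-15, -3) + (-3*1)*N(2)) = sqrt((-22)**2 + 19**2)*((-2 + (-15)**2 - 1*(-3)*(-15)) - 3*1*2) = sqrt(484 + 361)*((-2 + 225 - 45) - 3*2) = sqrt(845)*(178 - 6) = (13*sqrt(5))*172 = 2236*sqrt(5)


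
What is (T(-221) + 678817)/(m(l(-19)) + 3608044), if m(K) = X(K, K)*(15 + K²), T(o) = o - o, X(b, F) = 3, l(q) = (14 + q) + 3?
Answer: 678817/3608101 ≈ 0.18814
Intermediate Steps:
l(q) = 17 + q
T(o) = 0
m(K) = 45 + 3*K² (m(K) = 3*(15 + K²) = 45 + 3*K²)
(T(-221) + 678817)/(m(l(-19)) + 3608044) = (0 + 678817)/((45 + 3*(17 - 19)²) + 3608044) = 678817/((45 + 3*(-2)²) + 3608044) = 678817/((45 + 3*4) + 3608044) = 678817/((45 + 12) + 3608044) = 678817/(57 + 3608044) = 678817/3608101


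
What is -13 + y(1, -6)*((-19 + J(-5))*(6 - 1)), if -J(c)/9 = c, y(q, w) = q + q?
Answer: 247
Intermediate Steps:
y(q, w) = 2*q
J(c) = -9*c
-13 + y(1, -6)*((-19 + J(-5))*(6 - 1)) = -13 + (2*1)*((-19 - 9*(-5))*(6 - 1)) = -13 + 2*((-19 + 45)*5) = -13 + 2*(26*5) = -13 + 2*130 = -13 + 260 = 247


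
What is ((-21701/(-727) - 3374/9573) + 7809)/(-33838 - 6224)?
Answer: -27276290357/139407166701 ≈ -0.19566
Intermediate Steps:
((-21701/(-727) - 3374/9573) + 7809)/(-33838 - 6224) = ((-21701*(-1/727) - 3374*1/9573) + 7809)/(-40062) = ((21701/727 - 3374/9573) + 7809)*(-1/40062) = (205290775/6959571 + 7809)*(-1/40062) = (54552580714/6959571)*(-1/40062) = -27276290357/139407166701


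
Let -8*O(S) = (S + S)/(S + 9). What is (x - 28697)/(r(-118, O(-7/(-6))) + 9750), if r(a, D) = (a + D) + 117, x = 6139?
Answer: -5504152/2378749 ≈ -2.3139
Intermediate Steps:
O(S) = -S/(4*(9 + S)) (O(S) = -(S + S)/(8*(S + 9)) = -2*S/(8*(9 + S)) = -S/(4*(9 + S)))
r(a, D) = 117 + D + a (r(a, D) = (D + a) + 117 = 117 + D + a)
(x - 28697)/(r(-118, O(-7/(-6))) + 9750) = (6139 - 28697)/((117 - (-7/(-6))/(36 + 4*(-7/(-6))) - 118) + 9750) = -22558/((117 - (-7*(-⅙))/(36 + 4*(-7*(-⅙))) - 118) + 9750) = -22558/((117 - 1*7/6/(36 + 4*(7/6)) - 118) + 9750) = -22558/((117 - 1*7/6/(36 + 14/3) - 118) + 9750) = -22558/((117 - 1*7/6/122/3 - 118) + 9750) = -22558/((117 - 1*7/6*3/122 - 118) + 9750) = -22558/((117 - 7/244 - 118) + 9750) = -22558/(-251/244 + 9750) = -22558/2378749/244 = -22558*244/2378749 = -5504152/2378749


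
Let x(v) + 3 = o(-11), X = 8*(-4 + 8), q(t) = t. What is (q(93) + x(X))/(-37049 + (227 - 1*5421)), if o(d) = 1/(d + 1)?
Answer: -899/422430 ≈ -0.0021282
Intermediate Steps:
o(d) = 1/(1 + d)
X = 32 (X = 8*4 = 32)
x(v) = -31/10 (x(v) = -3 + 1/(1 - 11) = -3 + 1/(-10) = -3 - ⅒ = -31/10)
(q(93) + x(X))/(-37049 + (227 - 1*5421)) = (93 - 31/10)/(-37049 + (227 - 1*5421)) = 899/(10*(-37049 + (227 - 5421))) = 899/(10*(-37049 - 5194)) = (899/10)/(-42243) = (899/10)*(-1/42243) = -899/422430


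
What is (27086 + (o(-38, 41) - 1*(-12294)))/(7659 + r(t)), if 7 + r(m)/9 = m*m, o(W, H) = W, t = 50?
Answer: 6557/5016 ≈ 1.3072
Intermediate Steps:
r(m) = -63 + 9*m² (r(m) = -63 + 9*(m*m) = -63 + 9*m²)
(27086 + (o(-38, 41) - 1*(-12294)))/(7659 + r(t)) = (27086 + (-38 - 1*(-12294)))/(7659 + (-63 + 9*50²)) = (27086 + (-38 + 12294))/(7659 + (-63 + 9*2500)) = (27086 + 12256)/(7659 + (-63 + 22500)) = 39342/(7659 + 22437) = 39342/30096 = 39342*(1/30096) = 6557/5016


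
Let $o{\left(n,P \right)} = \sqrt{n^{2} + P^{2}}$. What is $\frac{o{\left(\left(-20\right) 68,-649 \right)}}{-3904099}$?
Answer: $- \frac{\sqrt{2270801}}{3904099} \approx -0.00038598$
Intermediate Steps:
$o{\left(n,P \right)} = \sqrt{P^{2} + n^{2}}$
$\frac{o{\left(\left(-20\right) 68,-649 \right)}}{-3904099} = \frac{\sqrt{\left(-649\right)^{2} + \left(\left(-20\right) 68\right)^{2}}}{-3904099} = \sqrt{421201 + \left(-1360\right)^{2}} \left(- \frac{1}{3904099}\right) = \sqrt{421201 + 1849600} \left(- \frac{1}{3904099}\right) = \sqrt{2270801} \left(- \frac{1}{3904099}\right) = - \frac{\sqrt{2270801}}{3904099}$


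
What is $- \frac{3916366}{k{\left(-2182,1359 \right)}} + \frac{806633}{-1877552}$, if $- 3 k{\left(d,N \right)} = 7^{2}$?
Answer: $\frac{22059502923079}{92000048} \approx 2.3978 \cdot 10^{5}$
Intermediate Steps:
$k{\left(d,N \right)} = - \frac{49}{3}$ ($k{\left(d,N \right)} = - \frac{7^{2}}{3} = \left(- \frac{1}{3}\right) 49 = - \frac{49}{3}$)
$- \frac{3916366}{k{\left(-2182,1359 \right)}} + \frac{806633}{-1877552} = - \frac{3916366}{- \frac{49}{3}} + \frac{806633}{-1877552} = \left(-3916366\right) \left(- \frac{3}{49}\right) + 806633 \left(- \frac{1}{1877552}\right) = \frac{11749098}{49} - \frac{806633}{1877552} = \frac{22059502923079}{92000048}$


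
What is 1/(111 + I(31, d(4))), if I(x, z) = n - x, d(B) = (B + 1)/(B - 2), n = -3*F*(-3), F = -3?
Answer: 1/53 ≈ 0.018868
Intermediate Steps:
n = -27 (n = -3*(-3)*(-3) = 9*(-3) = -27)
d(B) = (1 + B)/(-2 + B)
I(x, z) = -27 - x
1/(111 + I(31, d(4))) = 1/(111 + (-27 - 1*31)) = 1/(111 + (-27 - 31)) = 1/(111 - 58) = 1/53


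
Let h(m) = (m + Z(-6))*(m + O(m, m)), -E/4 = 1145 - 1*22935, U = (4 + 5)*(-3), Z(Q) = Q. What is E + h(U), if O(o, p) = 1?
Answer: 88018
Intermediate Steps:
U = -27 (U = 9*(-3) = -27)
E = 87160 (E = -4*(1145 - 1*22935) = -4*(1145 - 22935) = -4*(-21790) = 87160)
h(m) = (1 + m)*(-6 + m) (h(m) = (m - 6)*(m + 1) = (-6 + m)*(1 + m) = (1 + m)*(-6 + m))
E + h(U) = 87160 + (-6 + (-27)² - 5*(-27)) = 87160 + (-6 + 729 + 135) = 87160 + 858 = 88018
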